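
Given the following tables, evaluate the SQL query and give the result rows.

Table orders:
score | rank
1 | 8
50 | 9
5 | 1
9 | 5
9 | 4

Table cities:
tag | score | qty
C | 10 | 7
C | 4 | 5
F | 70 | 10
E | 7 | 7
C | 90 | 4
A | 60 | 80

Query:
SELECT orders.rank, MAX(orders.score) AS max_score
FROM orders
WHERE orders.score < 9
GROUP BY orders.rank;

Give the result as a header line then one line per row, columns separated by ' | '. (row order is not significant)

== RESULT ==
orders.rank | max_score
8 | 1
1 | 5

Derivation:
After WHERE (2 rows):
orders.score | orders.rank
1 | 8
5 | 1
After GROUP BY (2 rows):
orders.rank | max_score
8 | 1
1 | 5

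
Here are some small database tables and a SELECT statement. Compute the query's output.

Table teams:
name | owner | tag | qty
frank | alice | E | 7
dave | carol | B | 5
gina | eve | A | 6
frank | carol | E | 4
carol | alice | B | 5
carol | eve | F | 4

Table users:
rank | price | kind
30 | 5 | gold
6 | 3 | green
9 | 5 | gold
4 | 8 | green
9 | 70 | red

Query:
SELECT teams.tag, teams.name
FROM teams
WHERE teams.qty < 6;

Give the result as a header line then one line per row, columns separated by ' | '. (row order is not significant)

== RESULT ==
teams.tag | teams.name
B | dave
E | frank
B | carol
F | carol

Derivation:
After WHERE (4 rows):
teams.name | teams.owner | teams.tag | teams.qty
dave | carol | B | 5
frank | carol | E | 4
carol | alice | B | 5
carol | eve | F | 4
After SELECT (4 rows):
teams.tag | teams.name
B | dave
E | frank
B | carol
F | carol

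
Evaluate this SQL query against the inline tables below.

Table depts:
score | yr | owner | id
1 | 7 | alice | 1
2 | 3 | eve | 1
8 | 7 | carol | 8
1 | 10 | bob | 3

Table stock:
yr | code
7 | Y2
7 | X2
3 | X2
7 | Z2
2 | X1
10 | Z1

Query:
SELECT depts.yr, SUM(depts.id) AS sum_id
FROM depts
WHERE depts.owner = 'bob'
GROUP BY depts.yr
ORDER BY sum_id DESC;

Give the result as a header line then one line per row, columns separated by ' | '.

== RESULT ==
depts.yr | sum_id
10 | 3

Derivation:
After WHERE (1 rows):
depts.score | depts.yr | depts.owner | depts.id
1 | 10 | bob | 3
After GROUP BY (1 rows):
depts.yr | sum_id
10 | 3
After ORDER BY (1 rows):
depts.yr | sum_id
10 | 3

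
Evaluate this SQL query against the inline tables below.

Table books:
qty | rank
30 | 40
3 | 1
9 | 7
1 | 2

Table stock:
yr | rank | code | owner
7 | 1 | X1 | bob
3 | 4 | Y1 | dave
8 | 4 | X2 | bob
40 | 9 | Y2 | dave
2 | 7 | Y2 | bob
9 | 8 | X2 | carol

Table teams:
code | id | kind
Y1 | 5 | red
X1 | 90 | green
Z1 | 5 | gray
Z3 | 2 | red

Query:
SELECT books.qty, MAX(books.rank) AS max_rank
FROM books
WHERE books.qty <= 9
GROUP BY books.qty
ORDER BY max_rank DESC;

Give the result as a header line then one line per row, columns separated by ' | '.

== RESULT ==
books.qty | max_rank
9 | 7
1 | 2
3 | 1

Derivation:
After WHERE (3 rows):
books.qty | books.rank
3 | 1
9 | 7
1 | 2
After GROUP BY (3 rows):
books.qty | max_rank
3 | 1
9 | 7
1 | 2
After ORDER BY (3 rows):
books.qty | max_rank
9 | 7
1 | 2
3 | 1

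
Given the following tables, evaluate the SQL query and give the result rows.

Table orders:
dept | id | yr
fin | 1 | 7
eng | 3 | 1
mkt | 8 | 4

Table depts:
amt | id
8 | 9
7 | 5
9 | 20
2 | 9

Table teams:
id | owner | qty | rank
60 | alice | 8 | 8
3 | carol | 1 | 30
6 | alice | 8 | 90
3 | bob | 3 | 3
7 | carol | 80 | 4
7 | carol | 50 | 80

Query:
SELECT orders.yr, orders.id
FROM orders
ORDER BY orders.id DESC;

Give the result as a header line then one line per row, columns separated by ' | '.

After SELECT (3 rows):
orders.yr | orders.id
7 | 1
1 | 3
4 | 8
After ORDER BY (3 rows):
orders.yr | orders.id
4 | 8
1 | 3
7 | 1

== RESULT ==
orders.yr | orders.id
4 | 8
1 | 3
7 | 1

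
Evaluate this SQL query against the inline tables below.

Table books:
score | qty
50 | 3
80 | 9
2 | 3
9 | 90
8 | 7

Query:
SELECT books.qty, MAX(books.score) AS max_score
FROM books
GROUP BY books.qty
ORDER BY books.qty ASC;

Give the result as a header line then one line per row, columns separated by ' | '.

After GROUP BY (4 rows):
books.qty | max_score
3 | 50
9 | 80
90 | 9
7 | 8
After ORDER BY (4 rows):
books.qty | max_score
3 | 50
7 | 8
9 | 80
90 | 9

== RESULT ==
books.qty | max_score
3 | 50
7 | 8
9 | 80
90 | 9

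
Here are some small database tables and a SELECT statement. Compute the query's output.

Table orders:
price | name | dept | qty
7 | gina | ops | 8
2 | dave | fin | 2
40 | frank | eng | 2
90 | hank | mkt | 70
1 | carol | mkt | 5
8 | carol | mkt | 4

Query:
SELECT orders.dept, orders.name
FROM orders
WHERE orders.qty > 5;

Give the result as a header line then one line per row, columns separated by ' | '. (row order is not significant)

== RESULT ==
orders.dept | orders.name
ops | gina
mkt | hank

Derivation:
After WHERE (2 rows):
orders.price | orders.name | orders.dept | orders.qty
7 | gina | ops | 8
90 | hank | mkt | 70
After SELECT (2 rows):
orders.dept | orders.name
ops | gina
mkt | hank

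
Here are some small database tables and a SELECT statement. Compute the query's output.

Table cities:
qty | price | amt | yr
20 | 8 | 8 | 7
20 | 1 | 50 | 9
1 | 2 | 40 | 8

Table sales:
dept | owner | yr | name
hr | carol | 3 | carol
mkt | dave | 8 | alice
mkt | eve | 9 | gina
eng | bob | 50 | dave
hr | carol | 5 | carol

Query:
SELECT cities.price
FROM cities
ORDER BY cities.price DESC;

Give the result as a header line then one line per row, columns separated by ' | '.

== RESULT ==
cities.price
8
2
1

Derivation:
After SELECT (3 rows):
cities.price
8
1
2
After ORDER BY (3 rows):
cities.price
8
2
1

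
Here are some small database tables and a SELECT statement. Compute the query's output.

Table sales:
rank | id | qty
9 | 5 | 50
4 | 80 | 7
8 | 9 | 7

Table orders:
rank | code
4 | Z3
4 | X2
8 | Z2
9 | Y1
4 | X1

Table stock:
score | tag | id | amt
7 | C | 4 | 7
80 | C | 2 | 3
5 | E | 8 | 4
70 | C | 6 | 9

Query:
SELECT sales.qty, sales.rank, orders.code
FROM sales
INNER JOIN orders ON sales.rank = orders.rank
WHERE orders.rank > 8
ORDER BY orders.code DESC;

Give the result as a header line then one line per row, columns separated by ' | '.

== RESULT ==
sales.qty | sales.rank | orders.code
50 | 9 | Y1

Derivation:
After JOIN orders (5 rows):
sales.rank | sales.id | sales.qty | orders.rank | orders.code
9 | 5 | 50 | 9 | Y1
4 | 80 | 7 | 4 | Z3
4 | 80 | 7 | 4 | X2
4 | 80 | 7 | 4 | X1
8 | 9 | 7 | 8 | Z2
After WHERE (1 rows):
sales.rank | sales.id | sales.qty | orders.rank | orders.code
9 | 5 | 50 | 9 | Y1
After SELECT (1 rows):
sales.qty | sales.rank | orders.code
50 | 9 | Y1
After ORDER BY (1 rows):
sales.qty | sales.rank | orders.code
50 | 9 | Y1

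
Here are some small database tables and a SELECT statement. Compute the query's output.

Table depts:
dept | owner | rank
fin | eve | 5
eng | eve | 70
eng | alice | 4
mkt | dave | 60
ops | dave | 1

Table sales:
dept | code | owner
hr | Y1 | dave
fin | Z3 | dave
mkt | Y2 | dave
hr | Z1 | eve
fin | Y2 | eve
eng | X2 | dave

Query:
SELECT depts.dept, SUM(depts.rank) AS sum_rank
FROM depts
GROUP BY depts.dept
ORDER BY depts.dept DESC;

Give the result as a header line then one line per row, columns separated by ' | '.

== RESULT ==
depts.dept | sum_rank
ops | 1
mkt | 60
fin | 5
eng | 74

Derivation:
After GROUP BY (4 rows):
depts.dept | sum_rank
fin | 5
eng | 74
mkt | 60
ops | 1
After ORDER BY (4 rows):
depts.dept | sum_rank
ops | 1
mkt | 60
fin | 5
eng | 74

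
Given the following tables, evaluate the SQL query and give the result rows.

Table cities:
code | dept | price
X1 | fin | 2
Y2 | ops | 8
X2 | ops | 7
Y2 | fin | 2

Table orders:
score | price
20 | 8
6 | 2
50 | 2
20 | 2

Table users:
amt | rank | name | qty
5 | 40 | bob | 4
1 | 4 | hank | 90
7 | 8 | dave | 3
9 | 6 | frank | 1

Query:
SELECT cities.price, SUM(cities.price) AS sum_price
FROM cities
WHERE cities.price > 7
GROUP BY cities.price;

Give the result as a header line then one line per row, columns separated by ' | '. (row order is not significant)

After WHERE (1 rows):
cities.code | cities.dept | cities.price
Y2 | ops | 8
After GROUP BY (1 rows):
cities.price | sum_price
8 | 8

== RESULT ==
cities.price | sum_price
8 | 8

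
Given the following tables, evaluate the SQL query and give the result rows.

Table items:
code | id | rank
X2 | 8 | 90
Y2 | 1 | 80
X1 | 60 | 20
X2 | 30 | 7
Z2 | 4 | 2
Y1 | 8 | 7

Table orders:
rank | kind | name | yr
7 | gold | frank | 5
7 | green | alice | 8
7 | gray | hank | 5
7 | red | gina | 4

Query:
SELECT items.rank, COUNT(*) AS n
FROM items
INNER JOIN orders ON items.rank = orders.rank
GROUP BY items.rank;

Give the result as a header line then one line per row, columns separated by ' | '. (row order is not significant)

After JOIN orders (8 rows):
items.code | items.id | items.rank | orders.rank | orders.kind | orders.name | orders.yr
X2 | 30 | 7 | 7 | gold | frank | 5
X2 | 30 | 7 | 7 | green | alice | 8
X2 | 30 | 7 | 7 | gray | hank | 5
X2 | 30 | 7 | 7 | red | gina | 4
Y1 | 8 | 7 | 7 | gold | frank | 5
Y1 | 8 | 7 | 7 | green | alice | 8
Y1 | 8 | 7 | 7 | gray | hank | 5
Y1 | 8 | 7 | 7 | red | gina | 4
After GROUP BY (1 rows):
items.rank | n
7 | 8

== RESULT ==
items.rank | n
7 | 8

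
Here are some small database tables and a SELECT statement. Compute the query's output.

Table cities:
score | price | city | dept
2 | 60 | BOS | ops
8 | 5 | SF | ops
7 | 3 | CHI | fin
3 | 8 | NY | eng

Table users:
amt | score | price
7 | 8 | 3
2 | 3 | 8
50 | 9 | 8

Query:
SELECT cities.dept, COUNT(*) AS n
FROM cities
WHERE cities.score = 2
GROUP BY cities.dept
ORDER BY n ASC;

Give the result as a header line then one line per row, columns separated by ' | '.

After WHERE (1 rows):
cities.score | cities.price | cities.city | cities.dept
2 | 60 | BOS | ops
After GROUP BY (1 rows):
cities.dept | n
ops | 1
After ORDER BY (1 rows):
cities.dept | n
ops | 1

== RESULT ==
cities.dept | n
ops | 1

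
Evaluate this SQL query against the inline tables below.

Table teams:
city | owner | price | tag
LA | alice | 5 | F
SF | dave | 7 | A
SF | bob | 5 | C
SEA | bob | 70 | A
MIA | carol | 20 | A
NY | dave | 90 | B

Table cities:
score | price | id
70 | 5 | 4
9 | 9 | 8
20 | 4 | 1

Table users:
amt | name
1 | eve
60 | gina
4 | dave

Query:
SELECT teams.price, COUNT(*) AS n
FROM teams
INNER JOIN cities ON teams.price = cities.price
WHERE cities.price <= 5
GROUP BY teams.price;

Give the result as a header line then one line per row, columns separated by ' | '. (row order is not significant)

== RESULT ==
teams.price | n
5 | 2

Derivation:
After JOIN cities (2 rows):
teams.city | teams.owner | teams.price | teams.tag | cities.score | cities.price | cities.id
LA | alice | 5 | F | 70 | 5 | 4
SF | bob | 5 | C | 70 | 5 | 4
After WHERE (2 rows):
teams.city | teams.owner | teams.price | teams.tag | cities.score | cities.price | cities.id
LA | alice | 5 | F | 70 | 5 | 4
SF | bob | 5 | C | 70 | 5 | 4
After GROUP BY (1 rows):
teams.price | n
5 | 2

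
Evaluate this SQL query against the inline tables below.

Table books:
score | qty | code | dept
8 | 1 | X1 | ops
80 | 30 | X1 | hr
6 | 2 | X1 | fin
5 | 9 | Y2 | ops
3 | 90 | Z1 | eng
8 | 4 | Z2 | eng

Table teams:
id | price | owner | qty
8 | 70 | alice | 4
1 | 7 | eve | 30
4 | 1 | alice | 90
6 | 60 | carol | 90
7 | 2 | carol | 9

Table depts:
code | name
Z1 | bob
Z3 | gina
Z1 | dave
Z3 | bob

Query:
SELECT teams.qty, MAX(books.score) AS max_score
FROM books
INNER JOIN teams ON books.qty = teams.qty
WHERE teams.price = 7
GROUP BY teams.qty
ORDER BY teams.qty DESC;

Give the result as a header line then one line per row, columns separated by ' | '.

== RESULT ==
teams.qty | max_score
30 | 80

Derivation:
After JOIN teams (5 rows):
books.score | books.qty | books.code | books.dept | teams.id | teams.price | teams.owner | teams.qty
80 | 30 | X1 | hr | 1 | 7 | eve | 30
5 | 9 | Y2 | ops | 7 | 2 | carol | 9
3 | 90 | Z1 | eng | 4 | 1 | alice | 90
3 | 90 | Z1 | eng | 6 | 60 | carol | 90
8 | 4 | Z2 | eng | 8 | 70 | alice | 4
After WHERE (1 rows):
books.score | books.qty | books.code | books.dept | teams.id | teams.price | teams.owner | teams.qty
80 | 30 | X1 | hr | 1 | 7 | eve | 30
After GROUP BY (1 rows):
teams.qty | max_score
30 | 80
After ORDER BY (1 rows):
teams.qty | max_score
30 | 80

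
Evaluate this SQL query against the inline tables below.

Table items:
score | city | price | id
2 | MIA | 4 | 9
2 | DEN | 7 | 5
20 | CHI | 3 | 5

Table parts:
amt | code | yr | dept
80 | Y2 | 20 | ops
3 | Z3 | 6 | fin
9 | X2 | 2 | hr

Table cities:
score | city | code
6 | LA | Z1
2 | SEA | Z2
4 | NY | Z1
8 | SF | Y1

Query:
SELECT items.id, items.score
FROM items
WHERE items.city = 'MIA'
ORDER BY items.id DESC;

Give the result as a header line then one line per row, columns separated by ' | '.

After WHERE (1 rows):
items.score | items.city | items.price | items.id
2 | MIA | 4 | 9
After SELECT (1 rows):
items.id | items.score
9 | 2
After ORDER BY (1 rows):
items.id | items.score
9 | 2

== RESULT ==
items.id | items.score
9 | 2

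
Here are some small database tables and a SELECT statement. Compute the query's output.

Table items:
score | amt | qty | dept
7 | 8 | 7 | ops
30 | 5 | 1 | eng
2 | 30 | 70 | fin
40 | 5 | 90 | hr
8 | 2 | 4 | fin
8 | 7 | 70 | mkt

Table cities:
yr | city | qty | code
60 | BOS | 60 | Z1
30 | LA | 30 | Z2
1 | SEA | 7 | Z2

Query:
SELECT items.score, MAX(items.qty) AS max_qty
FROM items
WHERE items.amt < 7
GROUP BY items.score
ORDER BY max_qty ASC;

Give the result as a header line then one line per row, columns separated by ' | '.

== RESULT ==
items.score | max_qty
30 | 1
8 | 4
40 | 90

Derivation:
After WHERE (3 rows):
items.score | items.amt | items.qty | items.dept
30 | 5 | 1 | eng
40 | 5 | 90 | hr
8 | 2 | 4 | fin
After GROUP BY (3 rows):
items.score | max_qty
30 | 1
40 | 90
8 | 4
After ORDER BY (3 rows):
items.score | max_qty
30 | 1
8 | 4
40 | 90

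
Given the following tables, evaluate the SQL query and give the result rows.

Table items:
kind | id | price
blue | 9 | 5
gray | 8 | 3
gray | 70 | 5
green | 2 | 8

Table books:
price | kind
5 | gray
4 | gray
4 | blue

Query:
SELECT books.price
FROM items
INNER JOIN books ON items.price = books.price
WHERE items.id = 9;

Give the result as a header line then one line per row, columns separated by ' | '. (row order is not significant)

== RESULT ==
books.price
5

Derivation:
After JOIN books (2 rows):
items.kind | items.id | items.price | books.price | books.kind
blue | 9 | 5 | 5 | gray
gray | 70 | 5 | 5 | gray
After WHERE (1 rows):
items.kind | items.id | items.price | books.price | books.kind
blue | 9 | 5 | 5 | gray
After SELECT (1 rows):
books.price
5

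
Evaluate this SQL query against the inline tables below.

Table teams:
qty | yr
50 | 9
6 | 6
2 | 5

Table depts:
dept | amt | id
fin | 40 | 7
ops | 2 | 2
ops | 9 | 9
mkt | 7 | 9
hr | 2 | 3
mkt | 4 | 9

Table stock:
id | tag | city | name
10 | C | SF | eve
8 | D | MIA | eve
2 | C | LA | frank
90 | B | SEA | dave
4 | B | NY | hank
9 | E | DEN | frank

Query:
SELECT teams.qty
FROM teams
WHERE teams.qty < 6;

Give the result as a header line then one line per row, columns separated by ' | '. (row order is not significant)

After WHERE (1 rows):
teams.qty | teams.yr
2 | 5
After SELECT (1 rows):
teams.qty
2

== RESULT ==
teams.qty
2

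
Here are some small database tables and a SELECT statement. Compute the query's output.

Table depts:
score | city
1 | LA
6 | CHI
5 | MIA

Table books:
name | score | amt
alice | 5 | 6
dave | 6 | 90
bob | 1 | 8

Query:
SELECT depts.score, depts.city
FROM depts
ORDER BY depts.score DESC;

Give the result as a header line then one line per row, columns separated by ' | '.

After SELECT (3 rows):
depts.score | depts.city
1 | LA
6 | CHI
5 | MIA
After ORDER BY (3 rows):
depts.score | depts.city
6 | CHI
5 | MIA
1 | LA

== RESULT ==
depts.score | depts.city
6 | CHI
5 | MIA
1 | LA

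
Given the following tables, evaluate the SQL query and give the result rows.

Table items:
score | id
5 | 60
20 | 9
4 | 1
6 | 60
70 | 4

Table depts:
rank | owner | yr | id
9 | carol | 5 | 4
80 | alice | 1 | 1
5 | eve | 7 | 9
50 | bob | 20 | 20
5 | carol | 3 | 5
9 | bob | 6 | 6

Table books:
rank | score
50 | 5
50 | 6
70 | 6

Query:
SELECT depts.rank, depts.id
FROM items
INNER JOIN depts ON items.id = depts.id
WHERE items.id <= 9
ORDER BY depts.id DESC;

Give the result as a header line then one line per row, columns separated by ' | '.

== RESULT ==
depts.rank | depts.id
5 | 9
9 | 4
80 | 1

Derivation:
After JOIN depts (3 rows):
items.score | items.id | depts.rank | depts.owner | depts.yr | depts.id
20 | 9 | 5 | eve | 7 | 9
4 | 1 | 80 | alice | 1 | 1
70 | 4 | 9 | carol | 5 | 4
After WHERE (3 rows):
items.score | items.id | depts.rank | depts.owner | depts.yr | depts.id
20 | 9 | 5 | eve | 7 | 9
4 | 1 | 80 | alice | 1 | 1
70 | 4 | 9 | carol | 5 | 4
After SELECT (3 rows):
depts.rank | depts.id
5 | 9
80 | 1
9 | 4
After ORDER BY (3 rows):
depts.rank | depts.id
5 | 9
9 | 4
80 | 1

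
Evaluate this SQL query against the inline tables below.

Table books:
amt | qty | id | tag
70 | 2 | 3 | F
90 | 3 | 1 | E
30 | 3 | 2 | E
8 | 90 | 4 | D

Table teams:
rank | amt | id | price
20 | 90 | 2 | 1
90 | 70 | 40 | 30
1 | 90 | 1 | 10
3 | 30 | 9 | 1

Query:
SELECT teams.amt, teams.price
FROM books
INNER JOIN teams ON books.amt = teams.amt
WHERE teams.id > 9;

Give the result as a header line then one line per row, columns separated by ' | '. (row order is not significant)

== RESULT ==
teams.amt | teams.price
70 | 30

Derivation:
After JOIN teams (4 rows):
books.amt | books.qty | books.id | books.tag | teams.rank | teams.amt | teams.id | teams.price
70 | 2 | 3 | F | 90 | 70 | 40 | 30
90 | 3 | 1 | E | 20 | 90 | 2 | 1
90 | 3 | 1 | E | 1 | 90 | 1 | 10
30 | 3 | 2 | E | 3 | 30 | 9 | 1
After WHERE (1 rows):
books.amt | books.qty | books.id | books.tag | teams.rank | teams.amt | teams.id | teams.price
70 | 2 | 3 | F | 90 | 70 | 40 | 30
After SELECT (1 rows):
teams.amt | teams.price
70 | 30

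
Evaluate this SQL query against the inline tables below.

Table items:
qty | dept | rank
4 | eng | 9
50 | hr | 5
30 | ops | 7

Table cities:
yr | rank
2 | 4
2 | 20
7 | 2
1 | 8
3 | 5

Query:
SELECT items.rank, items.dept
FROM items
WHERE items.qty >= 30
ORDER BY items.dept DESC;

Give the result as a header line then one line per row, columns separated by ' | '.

After WHERE (2 rows):
items.qty | items.dept | items.rank
50 | hr | 5
30 | ops | 7
After SELECT (2 rows):
items.rank | items.dept
5 | hr
7 | ops
After ORDER BY (2 rows):
items.rank | items.dept
7 | ops
5 | hr

== RESULT ==
items.rank | items.dept
7 | ops
5 | hr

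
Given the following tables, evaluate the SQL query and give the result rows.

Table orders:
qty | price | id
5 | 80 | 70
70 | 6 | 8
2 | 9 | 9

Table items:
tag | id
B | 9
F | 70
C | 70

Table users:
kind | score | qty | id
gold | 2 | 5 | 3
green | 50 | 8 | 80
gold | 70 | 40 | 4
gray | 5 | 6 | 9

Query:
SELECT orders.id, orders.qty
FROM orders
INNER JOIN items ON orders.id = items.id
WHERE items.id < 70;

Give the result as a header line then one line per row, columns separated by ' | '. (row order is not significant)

== RESULT ==
orders.id | orders.qty
9 | 2

Derivation:
After JOIN items (3 rows):
orders.qty | orders.price | orders.id | items.tag | items.id
5 | 80 | 70 | F | 70
5 | 80 | 70 | C | 70
2 | 9 | 9 | B | 9
After WHERE (1 rows):
orders.qty | orders.price | orders.id | items.tag | items.id
2 | 9 | 9 | B | 9
After SELECT (1 rows):
orders.id | orders.qty
9 | 2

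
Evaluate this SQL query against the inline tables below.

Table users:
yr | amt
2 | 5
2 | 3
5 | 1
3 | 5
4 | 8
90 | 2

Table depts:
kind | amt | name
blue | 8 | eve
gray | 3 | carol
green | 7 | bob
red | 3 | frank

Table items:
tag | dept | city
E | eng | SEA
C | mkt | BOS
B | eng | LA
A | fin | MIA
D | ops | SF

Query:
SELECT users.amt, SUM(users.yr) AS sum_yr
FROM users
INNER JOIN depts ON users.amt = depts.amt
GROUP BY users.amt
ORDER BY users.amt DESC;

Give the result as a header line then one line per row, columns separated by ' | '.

== RESULT ==
users.amt | sum_yr
8 | 4
3 | 4

Derivation:
After JOIN depts (3 rows):
users.yr | users.amt | depts.kind | depts.amt | depts.name
2 | 3 | gray | 3 | carol
2 | 3 | red | 3 | frank
4 | 8 | blue | 8 | eve
After GROUP BY (2 rows):
users.amt | sum_yr
3 | 4
8 | 4
After ORDER BY (2 rows):
users.amt | sum_yr
8 | 4
3 | 4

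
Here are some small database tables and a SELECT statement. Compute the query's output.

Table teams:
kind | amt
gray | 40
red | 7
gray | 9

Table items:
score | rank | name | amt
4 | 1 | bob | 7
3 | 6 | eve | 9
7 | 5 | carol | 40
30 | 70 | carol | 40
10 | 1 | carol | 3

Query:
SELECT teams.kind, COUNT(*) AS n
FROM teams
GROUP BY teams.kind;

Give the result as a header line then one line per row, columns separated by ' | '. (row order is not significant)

After GROUP BY (2 rows):
teams.kind | n
gray | 2
red | 1

== RESULT ==
teams.kind | n
gray | 2
red | 1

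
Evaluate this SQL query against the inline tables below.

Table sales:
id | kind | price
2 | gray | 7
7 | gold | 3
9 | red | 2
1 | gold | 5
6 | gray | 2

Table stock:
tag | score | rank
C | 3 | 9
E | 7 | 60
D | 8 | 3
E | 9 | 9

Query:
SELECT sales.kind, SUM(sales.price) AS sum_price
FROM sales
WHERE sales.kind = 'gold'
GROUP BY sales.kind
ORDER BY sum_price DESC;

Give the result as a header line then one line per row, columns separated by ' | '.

== RESULT ==
sales.kind | sum_price
gold | 8

Derivation:
After WHERE (2 rows):
sales.id | sales.kind | sales.price
7 | gold | 3
1 | gold | 5
After GROUP BY (1 rows):
sales.kind | sum_price
gold | 8
After ORDER BY (1 rows):
sales.kind | sum_price
gold | 8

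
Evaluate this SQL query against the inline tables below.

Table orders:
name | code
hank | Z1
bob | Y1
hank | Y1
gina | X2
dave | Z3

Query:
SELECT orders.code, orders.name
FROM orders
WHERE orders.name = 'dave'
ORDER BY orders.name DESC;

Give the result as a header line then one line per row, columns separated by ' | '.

== RESULT ==
orders.code | orders.name
Z3 | dave

Derivation:
After WHERE (1 rows):
orders.name | orders.code
dave | Z3
After SELECT (1 rows):
orders.code | orders.name
Z3 | dave
After ORDER BY (1 rows):
orders.code | orders.name
Z3 | dave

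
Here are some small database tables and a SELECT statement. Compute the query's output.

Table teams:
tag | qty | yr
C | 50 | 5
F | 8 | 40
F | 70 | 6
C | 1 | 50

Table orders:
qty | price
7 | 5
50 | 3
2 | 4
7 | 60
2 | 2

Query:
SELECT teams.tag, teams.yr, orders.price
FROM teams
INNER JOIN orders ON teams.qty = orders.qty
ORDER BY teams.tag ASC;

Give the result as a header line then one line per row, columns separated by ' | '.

After JOIN orders (1 rows):
teams.tag | teams.qty | teams.yr | orders.qty | orders.price
C | 50 | 5 | 50 | 3
After SELECT (1 rows):
teams.tag | teams.yr | orders.price
C | 5 | 3
After ORDER BY (1 rows):
teams.tag | teams.yr | orders.price
C | 5 | 3

== RESULT ==
teams.tag | teams.yr | orders.price
C | 5 | 3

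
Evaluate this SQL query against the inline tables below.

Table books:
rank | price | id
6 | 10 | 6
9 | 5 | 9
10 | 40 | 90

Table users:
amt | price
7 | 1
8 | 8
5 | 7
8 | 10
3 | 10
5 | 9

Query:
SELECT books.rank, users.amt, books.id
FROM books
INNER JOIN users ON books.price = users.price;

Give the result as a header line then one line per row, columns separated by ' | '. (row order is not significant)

== RESULT ==
books.rank | users.amt | books.id
6 | 8 | 6
6 | 3 | 6

Derivation:
After JOIN users (2 rows):
books.rank | books.price | books.id | users.amt | users.price
6 | 10 | 6 | 8 | 10
6 | 10 | 6 | 3 | 10
After SELECT (2 rows):
books.rank | users.amt | books.id
6 | 8 | 6
6 | 3 | 6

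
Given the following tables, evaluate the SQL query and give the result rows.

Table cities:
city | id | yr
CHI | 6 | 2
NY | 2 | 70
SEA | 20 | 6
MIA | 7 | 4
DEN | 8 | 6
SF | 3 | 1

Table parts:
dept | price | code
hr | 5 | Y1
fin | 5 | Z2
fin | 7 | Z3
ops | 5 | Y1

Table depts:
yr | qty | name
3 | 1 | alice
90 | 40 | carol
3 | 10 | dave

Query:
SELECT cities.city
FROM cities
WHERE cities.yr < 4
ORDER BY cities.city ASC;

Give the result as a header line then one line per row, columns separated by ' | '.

== RESULT ==
cities.city
CHI
SF

Derivation:
After WHERE (2 rows):
cities.city | cities.id | cities.yr
CHI | 6 | 2
SF | 3 | 1
After SELECT (2 rows):
cities.city
CHI
SF
After ORDER BY (2 rows):
cities.city
CHI
SF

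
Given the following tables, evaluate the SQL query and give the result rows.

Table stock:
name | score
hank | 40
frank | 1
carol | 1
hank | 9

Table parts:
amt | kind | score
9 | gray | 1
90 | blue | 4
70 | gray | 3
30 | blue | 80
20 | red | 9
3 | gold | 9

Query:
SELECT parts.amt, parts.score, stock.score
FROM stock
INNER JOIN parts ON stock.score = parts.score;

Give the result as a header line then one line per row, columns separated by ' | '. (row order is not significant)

== RESULT ==
parts.amt | parts.score | stock.score
9 | 1 | 1
9 | 1 | 1
20 | 9 | 9
3 | 9 | 9

Derivation:
After JOIN parts (4 rows):
stock.name | stock.score | parts.amt | parts.kind | parts.score
frank | 1 | 9 | gray | 1
carol | 1 | 9 | gray | 1
hank | 9 | 20 | red | 9
hank | 9 | 3 | gold | 9
After SELECT (4 rows):
parts.amt | parts.score | stock.score
9 | 1 | 1
9 | 1 | 1
20 | 9 | 9
3 | 9 | 9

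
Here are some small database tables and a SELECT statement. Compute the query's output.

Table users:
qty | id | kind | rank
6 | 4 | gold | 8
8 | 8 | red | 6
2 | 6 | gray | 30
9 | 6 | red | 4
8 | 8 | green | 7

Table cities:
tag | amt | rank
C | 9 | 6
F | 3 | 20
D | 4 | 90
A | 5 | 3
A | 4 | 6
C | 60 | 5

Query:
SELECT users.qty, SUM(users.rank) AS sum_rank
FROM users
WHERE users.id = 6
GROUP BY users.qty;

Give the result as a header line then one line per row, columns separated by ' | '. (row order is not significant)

== RESULT ==
users.qty | sum_rank
2 | 30
9 | 4

Derivation:
After WHERE (2 rows):
users.qty | users.id | users.kind | users.rank
2 | 6 | gray | 30
9 | 6 | red | 4
After GROUP BY (2 rows):
users.qty | sum_rank
2 | 30
9 | 4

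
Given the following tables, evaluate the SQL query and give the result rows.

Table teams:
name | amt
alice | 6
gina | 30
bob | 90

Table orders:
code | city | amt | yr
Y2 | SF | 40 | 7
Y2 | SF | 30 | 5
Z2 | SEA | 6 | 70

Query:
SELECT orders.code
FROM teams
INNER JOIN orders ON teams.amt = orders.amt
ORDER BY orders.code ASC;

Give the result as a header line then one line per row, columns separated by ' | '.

== RESULT ==
orders.code
Y2
Z2

Derivation:
After JOIN orders (2 rows):
teams.name | teams.amt | orders.code | orders.city | orders.amt | orders.yr
alice | 6 | Z2 | SEA | 6 | 70
gina | 30 | Y2 | SF | 30 | 5
After SELECT (2 rows):
orders.code
Z2
Y2
After ORDER BY (2 rows):
orders.code
Y2
Z2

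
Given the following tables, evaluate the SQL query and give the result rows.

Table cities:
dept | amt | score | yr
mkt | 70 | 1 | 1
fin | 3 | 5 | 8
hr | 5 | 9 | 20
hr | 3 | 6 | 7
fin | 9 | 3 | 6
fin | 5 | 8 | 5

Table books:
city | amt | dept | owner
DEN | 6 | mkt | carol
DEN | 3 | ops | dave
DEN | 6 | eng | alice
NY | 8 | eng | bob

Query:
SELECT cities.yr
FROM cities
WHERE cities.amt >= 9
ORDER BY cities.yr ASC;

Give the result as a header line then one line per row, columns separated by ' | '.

After WHERE (2 rows):
cities.dept | cities.amt | cities.score | cities.yr
mkt | 70 | 1 | 1
fin | 9 | 3 | 6
After SELECT (2 rows):
cities.yr
1
6
After ORDER BY (2 rows):
cities.yr
1
6

== RESULT ==
cities.yr
1
6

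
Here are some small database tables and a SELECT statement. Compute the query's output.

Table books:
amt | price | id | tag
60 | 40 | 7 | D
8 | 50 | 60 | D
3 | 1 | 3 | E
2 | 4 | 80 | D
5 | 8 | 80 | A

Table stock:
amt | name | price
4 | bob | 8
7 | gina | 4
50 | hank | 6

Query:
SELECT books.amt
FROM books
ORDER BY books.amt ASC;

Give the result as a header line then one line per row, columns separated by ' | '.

After SELECT (5 rows):
books.amt
60
8
3
2
5
After ORDER BY (5 rows):
books.amt
2
3
5
8
60

== RESULT ==
books.amt
2
3
5
8
60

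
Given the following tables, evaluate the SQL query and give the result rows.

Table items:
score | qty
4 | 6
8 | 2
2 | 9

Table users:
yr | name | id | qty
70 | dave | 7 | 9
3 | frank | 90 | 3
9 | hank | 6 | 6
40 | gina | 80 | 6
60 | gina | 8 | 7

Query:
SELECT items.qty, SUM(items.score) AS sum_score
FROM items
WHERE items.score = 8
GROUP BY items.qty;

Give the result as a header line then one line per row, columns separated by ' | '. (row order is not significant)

After WHERE (1 rows):
items.score | items.qty
8 | 2
After GROUP BY (1 rows):
items.qty | sum_score
2 | 8

== RESULT ==
items.qty | sum_score
2 | 8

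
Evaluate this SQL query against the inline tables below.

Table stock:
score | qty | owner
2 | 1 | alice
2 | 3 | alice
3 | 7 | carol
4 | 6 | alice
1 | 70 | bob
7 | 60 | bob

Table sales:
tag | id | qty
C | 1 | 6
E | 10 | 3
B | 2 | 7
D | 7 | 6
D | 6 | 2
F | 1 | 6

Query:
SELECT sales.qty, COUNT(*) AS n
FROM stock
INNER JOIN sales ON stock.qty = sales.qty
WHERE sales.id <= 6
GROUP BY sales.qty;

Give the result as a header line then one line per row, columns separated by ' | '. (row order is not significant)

After JOIN sales (5 rows):
stock.score | stock.qty | stock.owner | sales.tag | sales.id | sales.qty
2 | 3 | alice | E | 10 | 3
3 | 7 | carol | B | 2 | 7
4 | 6 | alice | C | 1 | 6
4 | 6 | alice | D | 7 | 6
4 | 6 | alice | F | 1 | 6
After WHERE (3 rows):
stock.score | stock.qty | stock.owner | sales.tag | sales.id | sales.qty
3 | 7 | carol | B | 2 | 7
4 | 6 | alice | C | 1 | 6
4 | 6 | alice | F | 1 | 6
After GROUP BY (2 rows):
sales.qty | n
7 | 1
6 | 2

== RESULT ==
sales.qty | n
7 | 1
6 | 2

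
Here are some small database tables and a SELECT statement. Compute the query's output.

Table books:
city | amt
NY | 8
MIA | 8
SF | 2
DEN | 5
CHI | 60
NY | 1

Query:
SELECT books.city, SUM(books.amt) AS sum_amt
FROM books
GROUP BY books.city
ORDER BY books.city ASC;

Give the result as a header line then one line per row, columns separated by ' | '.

== RESULT ==
books.city | sum_amt
CHI | 60
DEN | 5
MIA | 8
NY | 9
SF | 2

Derivation:
After GROUP BY (5 rows):
books.city | sum_amt
NY | 9
MIA | 8
SF | 2
DEN | 5
CHI | 60
After ORDER BY (5 rows):
books.city | sum_amt
CHI | 60
DEN | 5
MIA | 8
NY | 9
SF | 2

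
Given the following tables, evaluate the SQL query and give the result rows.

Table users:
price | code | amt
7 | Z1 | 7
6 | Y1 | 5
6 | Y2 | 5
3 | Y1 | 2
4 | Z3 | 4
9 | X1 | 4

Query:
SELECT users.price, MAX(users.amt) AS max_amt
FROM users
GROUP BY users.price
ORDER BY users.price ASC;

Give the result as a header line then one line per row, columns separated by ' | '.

After GROUP BY (5 rows):
users.price | max_amt
7 | 7
6 | 5
3 | 2
4 | 4
9 | 4
After ORDER BY (5 rows):
users.price | max_amt
3 | 2
4 | 4
6 | 5
7 | 7
9 | 4

== RESULT ==
users.price | max_amt
3 | 2
4 | 4
6 | 5
7 | 7
9 | 4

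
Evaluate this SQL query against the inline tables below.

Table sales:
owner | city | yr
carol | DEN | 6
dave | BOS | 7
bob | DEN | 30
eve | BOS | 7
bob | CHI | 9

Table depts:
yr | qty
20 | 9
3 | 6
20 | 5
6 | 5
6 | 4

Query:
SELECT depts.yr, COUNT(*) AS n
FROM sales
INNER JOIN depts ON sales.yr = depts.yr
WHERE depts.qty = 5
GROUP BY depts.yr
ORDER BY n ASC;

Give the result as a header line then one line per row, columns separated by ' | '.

After JOIN depts (2 rows):
sales.owner | sales.city | sales.yr | depts.yr | depts.qty
carol | DEN | 6 | 6 | 5
carol | DEN | 6 | 6 | 4
After WHERE (1 rows):
sales.owner | sales.city | sales.yr | depts.yr | depts.qty
carol | DEN | 6 | 6 | 5
After GROUP BY (1 rows):
depts.yr | n
6 | 1
After ORDER BY (1 rows):
depts.yr | n
6 | 1

== RESULT ==
depts.yr | n
6 | 1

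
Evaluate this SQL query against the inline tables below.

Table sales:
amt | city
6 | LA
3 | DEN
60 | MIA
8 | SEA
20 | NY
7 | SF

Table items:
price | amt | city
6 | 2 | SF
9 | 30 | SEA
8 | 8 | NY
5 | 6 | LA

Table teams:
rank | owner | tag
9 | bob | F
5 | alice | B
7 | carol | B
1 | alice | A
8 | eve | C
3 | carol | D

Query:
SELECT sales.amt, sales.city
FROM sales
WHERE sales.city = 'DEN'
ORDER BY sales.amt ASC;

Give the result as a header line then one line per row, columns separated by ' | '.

After WHERE (1 rows):
sales.amt | sales.city
3 | DEN
After SELECT (1 rows):
sales.amt | sales.city
3 | DEN
After ORDER BY (1 rows):
sales.amt | sales.city
3 | DEN

== RESULT ==
sales.amt | sales.city
3 | DEN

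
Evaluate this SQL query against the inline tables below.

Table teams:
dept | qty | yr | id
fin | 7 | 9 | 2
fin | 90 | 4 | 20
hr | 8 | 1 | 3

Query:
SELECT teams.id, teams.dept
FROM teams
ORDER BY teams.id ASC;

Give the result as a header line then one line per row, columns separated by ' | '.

After SELECT (3 rows):
teams.id | teams.dept
2 | fin
20 | fin
3 | hr
After ORDER BY (3 rows):
teams.id | teams.dept
2 | fin
3 | hr
20 | fin

== RESULT ==
teams.id | teams.dept
2 | fin
3 | hr
20 | fin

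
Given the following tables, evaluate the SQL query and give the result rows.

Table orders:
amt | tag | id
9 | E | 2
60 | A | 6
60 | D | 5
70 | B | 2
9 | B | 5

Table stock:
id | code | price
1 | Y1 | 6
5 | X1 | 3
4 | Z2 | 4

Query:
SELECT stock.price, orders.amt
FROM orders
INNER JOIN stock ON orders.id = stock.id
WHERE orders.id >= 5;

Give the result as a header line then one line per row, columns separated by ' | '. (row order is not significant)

== RESULT ==
stock.price | orders.amt
3 | 60
3 | 9

Derivation:
After JOIN stock (2 rows):
orders.amt | orders.tag | orders.id | stock.id | stock.code | stock.price
60 | D | 5 | 5 | X1 | 3
9 | B | 5 | 5 | X1 | 3
After WHERE (2 rows):
orders.amt | orders.tag | orders.id | stock.id | stock.code | stock.price
60 | D | 5 | 5 | X1 | 3
9 | B | 5 | 5 | X1 | 3
After SELECT (2 rows):
stock.price | orders.amt
3 | 60
3 | 9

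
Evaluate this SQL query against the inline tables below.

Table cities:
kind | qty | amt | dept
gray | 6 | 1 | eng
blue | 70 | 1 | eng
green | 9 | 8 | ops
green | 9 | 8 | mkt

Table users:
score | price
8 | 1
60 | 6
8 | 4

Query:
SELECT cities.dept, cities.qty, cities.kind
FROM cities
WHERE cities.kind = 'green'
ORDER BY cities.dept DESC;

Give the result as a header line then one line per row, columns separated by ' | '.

== RESULT ==
cities.dept | cities.qty | cities.kind
ops | 9 | green
mkt | 9 | green

Derivation:
After WHERE (2 rows):
cities.kind | cities.qty | cities.amt | cities.dept
green | 9 | 8 | ops
green | 9 | 8 | mkt
After SELECT (2 rows):
cities.dept | cities.qty | cities.kind
ops | 9 | green
mkt | 9 | green
After ORDER BY (2 rows):
cities.dept | cities.qty | cities.kind
ops | 9 | green
mkt | 9 | green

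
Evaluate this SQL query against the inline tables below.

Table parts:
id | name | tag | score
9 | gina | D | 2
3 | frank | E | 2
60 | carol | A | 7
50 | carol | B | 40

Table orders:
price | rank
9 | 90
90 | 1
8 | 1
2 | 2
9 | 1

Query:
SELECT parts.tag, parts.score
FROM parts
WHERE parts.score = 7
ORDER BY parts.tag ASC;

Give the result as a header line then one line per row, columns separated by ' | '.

== RESULT ==
parts.tag | parts.score
A | 7

Derivation:
After WHERE (1 rows):
parts.id | parts.name | parts.tag | parts.score
60 | carol | A | 7
After SELECT (1 rows):
parts.tag | parts.score
A | 7
After ORDER BY (1 rows):
parts.tag | parts.score
A | 7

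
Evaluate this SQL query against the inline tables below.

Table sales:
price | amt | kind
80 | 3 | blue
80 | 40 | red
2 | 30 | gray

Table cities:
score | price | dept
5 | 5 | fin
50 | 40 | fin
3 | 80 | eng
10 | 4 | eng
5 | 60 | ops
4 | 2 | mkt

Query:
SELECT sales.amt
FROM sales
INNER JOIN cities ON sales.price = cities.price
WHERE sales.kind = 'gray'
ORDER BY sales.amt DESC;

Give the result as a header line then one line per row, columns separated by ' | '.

After JOIN cities (3 rows):
sales.price | sales.amt | sales.kind | cities.score | cities.price | cities.dept
80 | 3 | blue | 3 | 80 | eng
80 | 40 | red | 3 | 80 | eng
2 | 30 | gray | 4 | 2 | mkt
After WHERE (1 rows):
sales.price | sales.amt | sales.kind | cities.score | cities.price | cities.dept
2 | 30 | gray | 4 | 2 | mkt
After SELECT (1 rows):
sales.amt
30
After ORDER BY (1 rows):
sales.amt
30

== RESULT ==
sales.amt
30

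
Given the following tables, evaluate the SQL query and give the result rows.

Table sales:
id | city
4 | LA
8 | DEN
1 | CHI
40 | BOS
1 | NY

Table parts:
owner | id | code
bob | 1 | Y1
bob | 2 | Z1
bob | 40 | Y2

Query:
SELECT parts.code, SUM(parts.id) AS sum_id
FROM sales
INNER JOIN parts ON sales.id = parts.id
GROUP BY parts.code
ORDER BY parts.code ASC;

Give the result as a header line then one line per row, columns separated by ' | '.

== RESULT ==
parts.code | sum_id
Y1 | 2
Y2 | 40

Derivation:
After JOIN parts (3 rows):
sales.id | sales.city | parts.owner | parts.id | parts.code
1 | CHI | bob | 1 | Y1
40 | BOS | bob | 40 | Y2
1 | NY | bob | 1 | Y1
After GROUP BY (2 rows):
parts.code | sum_id
Y1 | 2
Y2 | 40
After ORDER BY (2 rows):
parts.code | sum_id
Y1 | 2
Y2 | 40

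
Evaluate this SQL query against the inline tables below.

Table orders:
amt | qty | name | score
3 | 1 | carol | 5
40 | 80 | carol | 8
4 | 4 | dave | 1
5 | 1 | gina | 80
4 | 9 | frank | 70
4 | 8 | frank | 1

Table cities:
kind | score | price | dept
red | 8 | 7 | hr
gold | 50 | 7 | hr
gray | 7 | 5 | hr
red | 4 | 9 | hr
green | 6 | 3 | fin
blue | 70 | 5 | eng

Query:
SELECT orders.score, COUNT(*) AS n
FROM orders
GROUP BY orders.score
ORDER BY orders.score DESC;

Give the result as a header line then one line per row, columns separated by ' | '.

== RESULT ==
orders.score | n
80 | 1
70 | 1
8 | 1
5 | 1
1 | 2

Derivation:
After GROUP BY (5 rows):
orders.score | n
5 | 1
8 | 1
1 | 2
80 | 1
70 | 1
After ORDER BY (5 rows):
orders.score | n
80 | 1
70 | 1
8 | 1
5 | 1
1 | 2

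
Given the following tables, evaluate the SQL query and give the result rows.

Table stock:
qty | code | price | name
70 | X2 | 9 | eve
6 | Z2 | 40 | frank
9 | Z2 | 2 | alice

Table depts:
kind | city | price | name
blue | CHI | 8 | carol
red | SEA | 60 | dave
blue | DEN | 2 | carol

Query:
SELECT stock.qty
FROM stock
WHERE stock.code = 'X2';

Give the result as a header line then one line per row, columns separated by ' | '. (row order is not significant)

== RESULT ==
stock.qty
70

Derivation:
After WHERE (1 rows):
stock.qty | stock.code | stock.price | stock.name
70 | X2 | 9 | eve
After SELECT (1 rows):
stock.qty
70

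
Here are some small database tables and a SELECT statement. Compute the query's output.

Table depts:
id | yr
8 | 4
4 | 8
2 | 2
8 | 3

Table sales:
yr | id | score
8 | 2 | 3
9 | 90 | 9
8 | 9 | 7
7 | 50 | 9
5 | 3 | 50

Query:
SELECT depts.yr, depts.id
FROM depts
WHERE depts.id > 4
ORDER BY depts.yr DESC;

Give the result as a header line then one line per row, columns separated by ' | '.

After WHERE (2 rows):
depts.id | depts.yr
8 | 4
8 | 3
After SELECT (2 rows):
depts.yr | depts.id
4 | 8
3 | 8
After ORDER BY (2 rows):
depts.yr | depts.id
4 | 8
3 | 8

== RESULT ==
depts.yr | depts.id
4 | 8
3 | 8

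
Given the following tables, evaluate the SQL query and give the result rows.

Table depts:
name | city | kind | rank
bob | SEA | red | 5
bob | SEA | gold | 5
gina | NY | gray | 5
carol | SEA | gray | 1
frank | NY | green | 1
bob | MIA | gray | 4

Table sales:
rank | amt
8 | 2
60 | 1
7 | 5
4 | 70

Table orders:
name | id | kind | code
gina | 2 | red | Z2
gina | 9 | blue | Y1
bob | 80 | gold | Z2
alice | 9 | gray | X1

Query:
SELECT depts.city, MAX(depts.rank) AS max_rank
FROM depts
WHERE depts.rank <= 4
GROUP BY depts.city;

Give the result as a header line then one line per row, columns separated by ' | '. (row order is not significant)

== RESULT ==
depts.city | max_rank
SEA | 1
NY | 1
MIA | 4

Derivation:
After WHERE (3 rows):
depts.name | depts.city | depts.kind | depts.rank
carol | SEA | gray | 1
frank | NY | green | 1
bob | MIA | gray | 4
After GROUP BY (3 rows):
depts.city | max_rank
SEA | 1
NY | 1
MIA | 4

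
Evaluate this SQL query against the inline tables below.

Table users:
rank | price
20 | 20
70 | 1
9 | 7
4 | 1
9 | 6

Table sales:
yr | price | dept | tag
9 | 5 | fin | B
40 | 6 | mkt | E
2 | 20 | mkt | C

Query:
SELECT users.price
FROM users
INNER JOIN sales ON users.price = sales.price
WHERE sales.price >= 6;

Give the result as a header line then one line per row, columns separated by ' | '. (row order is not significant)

After JOIN sales (2 rows):
users.rank | users.price | sales.yr | sales.price | sales.dept | sales.tag
20 | 20 | 2 | 20 | mkt | C
9 | 6 | 40 | 6 | mkt | E
After WHERE (2 rows):
users.rank | users.price | sales.yr | sales.price | sales.dept | sales.tag
20 | 20 | 2 | 20 | mkt | C
9 | 6 | 40 | 6 | mkt | E
After SELECT (2 rows):
users.price
20
6

== RESULT ==
users.price
20
6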